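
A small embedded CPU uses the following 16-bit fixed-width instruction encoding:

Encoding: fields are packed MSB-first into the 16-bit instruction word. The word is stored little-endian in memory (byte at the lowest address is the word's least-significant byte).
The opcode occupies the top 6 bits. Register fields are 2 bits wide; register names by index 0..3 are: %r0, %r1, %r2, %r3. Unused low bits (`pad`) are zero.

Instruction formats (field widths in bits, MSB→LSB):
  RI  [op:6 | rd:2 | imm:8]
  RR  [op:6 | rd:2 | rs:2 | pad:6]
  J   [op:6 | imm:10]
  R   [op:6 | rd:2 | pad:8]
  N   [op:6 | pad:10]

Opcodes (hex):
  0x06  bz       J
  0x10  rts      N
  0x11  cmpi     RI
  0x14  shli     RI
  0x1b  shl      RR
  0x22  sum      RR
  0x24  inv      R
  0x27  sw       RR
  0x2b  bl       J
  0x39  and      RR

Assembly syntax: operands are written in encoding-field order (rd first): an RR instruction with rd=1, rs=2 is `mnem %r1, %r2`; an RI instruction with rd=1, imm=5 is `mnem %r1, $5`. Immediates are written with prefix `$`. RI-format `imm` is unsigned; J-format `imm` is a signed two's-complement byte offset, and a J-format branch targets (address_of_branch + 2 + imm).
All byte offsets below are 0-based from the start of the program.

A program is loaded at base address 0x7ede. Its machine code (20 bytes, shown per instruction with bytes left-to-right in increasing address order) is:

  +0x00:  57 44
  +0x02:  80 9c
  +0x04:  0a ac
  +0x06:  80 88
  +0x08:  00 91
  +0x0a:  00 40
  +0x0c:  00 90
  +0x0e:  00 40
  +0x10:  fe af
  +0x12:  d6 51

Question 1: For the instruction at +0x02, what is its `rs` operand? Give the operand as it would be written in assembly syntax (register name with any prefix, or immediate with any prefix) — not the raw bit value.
@+02  little-endian(80 9c) = 0x9c80
  op=0x9c80>>10=0x27 ⇒ sw (RR)
  rd@[9:8]=0x0 ⇒ %r0
  rs@[7:6]=0x2 ⇒ %r2

%r2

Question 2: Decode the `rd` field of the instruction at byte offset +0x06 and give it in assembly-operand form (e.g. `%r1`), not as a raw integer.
%r0

off 0x06: read 80 88 as little → 0x8880
  top 6b → 0x22 → sum [RR]
  rd: (w>>8)&0x3=0x0 → %r0
  rs: (w>>6)&0x3=0x2 → %r2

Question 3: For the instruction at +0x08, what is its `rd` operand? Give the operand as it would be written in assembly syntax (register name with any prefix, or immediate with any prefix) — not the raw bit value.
+0x08: 00 91 ⇒ word 0x9100 (little)
  top 6b → 0x24 → inv [R]
  [9:8] rd=1 = %r1

%r1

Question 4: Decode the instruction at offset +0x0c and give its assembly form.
inv %r0

+0x0c: 00 90 ⇒ word 0x9000 (little)
  op=0x9000>>10=0x24 ⇒ inv (R)
  rd@[9:8]=0x0 ⇒ %r0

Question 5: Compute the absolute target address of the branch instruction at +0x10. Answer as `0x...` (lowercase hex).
0x7eee

@+10  little-endian(fe af) = 0xaffe
  top 6b → 0x2b → bl [J]
  [9:0] imm=1022 (s10→-2) = $-2
  target = base 0x7ede + off 0x10 + 2 + imm -2 = 0x7eee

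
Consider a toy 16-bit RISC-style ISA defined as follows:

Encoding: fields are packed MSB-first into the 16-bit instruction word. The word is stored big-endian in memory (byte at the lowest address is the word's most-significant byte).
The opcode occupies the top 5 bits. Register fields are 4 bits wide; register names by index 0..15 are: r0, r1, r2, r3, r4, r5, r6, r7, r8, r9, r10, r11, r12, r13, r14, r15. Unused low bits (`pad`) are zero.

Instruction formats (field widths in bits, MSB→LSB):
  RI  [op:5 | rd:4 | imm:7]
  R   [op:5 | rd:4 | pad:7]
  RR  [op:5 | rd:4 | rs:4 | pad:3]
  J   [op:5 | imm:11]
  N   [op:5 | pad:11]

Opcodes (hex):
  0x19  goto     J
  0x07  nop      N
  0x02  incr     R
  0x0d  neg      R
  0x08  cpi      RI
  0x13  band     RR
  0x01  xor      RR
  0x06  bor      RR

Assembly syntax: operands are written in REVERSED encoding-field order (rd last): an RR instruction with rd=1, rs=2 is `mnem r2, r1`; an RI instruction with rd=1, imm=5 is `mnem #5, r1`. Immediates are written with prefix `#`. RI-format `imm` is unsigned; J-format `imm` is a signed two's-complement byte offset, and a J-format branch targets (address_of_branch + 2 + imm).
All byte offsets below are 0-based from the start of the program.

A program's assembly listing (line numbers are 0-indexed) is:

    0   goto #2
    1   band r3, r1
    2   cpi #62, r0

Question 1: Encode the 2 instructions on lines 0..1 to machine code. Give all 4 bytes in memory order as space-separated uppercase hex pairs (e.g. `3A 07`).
L0: goto op=0x19:5|imm=2:11 ⇒ 0xc802 ⇒ big c8 02
L1: band op=0x13:5|rd=1:4|rs=3:4|pad=0:3 ⇒ 0x9898 ⇒ big 98 98

C8 02 98 98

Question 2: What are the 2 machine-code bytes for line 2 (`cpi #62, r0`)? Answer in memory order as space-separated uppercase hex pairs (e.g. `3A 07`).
L2: cpi op=0x8:5|rd=0:4|imm=62:7 ⇒ 0x403e ⇒ big 40 3e

40 3E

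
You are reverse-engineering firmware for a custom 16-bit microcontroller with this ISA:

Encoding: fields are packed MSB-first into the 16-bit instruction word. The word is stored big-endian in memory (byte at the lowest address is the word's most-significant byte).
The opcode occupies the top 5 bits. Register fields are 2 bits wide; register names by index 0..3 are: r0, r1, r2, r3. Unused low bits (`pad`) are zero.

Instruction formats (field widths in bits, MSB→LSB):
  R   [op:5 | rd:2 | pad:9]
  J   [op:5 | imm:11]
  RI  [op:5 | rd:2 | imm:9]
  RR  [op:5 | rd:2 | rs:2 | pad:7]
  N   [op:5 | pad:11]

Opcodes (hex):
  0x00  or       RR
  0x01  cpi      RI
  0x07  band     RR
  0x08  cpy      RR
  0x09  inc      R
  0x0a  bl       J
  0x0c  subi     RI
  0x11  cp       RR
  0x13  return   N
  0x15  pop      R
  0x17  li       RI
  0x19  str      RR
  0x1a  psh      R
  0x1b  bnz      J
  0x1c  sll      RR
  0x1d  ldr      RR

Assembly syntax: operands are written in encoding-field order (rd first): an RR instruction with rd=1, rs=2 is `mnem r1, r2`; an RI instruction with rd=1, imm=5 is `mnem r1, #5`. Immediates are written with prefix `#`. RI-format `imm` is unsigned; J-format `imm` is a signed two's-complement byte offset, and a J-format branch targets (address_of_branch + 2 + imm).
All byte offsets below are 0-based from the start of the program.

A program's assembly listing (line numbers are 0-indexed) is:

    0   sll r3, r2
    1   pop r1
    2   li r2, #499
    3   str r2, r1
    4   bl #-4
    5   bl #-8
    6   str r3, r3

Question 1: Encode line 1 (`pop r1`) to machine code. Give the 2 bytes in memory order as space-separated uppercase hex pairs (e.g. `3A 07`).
AA 00

L1: pop op=0x15:5|rd=1:2|pad=0:9 ⇒ 0xaa00 ⇒ big aa 00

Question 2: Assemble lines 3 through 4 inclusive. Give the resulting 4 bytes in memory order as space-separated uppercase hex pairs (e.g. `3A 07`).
3. str fields op=0x19:5|rd=2:2|rs=1:2|pad=0:7 → word cc80h → cc 80
4. bl fields op=0xa:5|imm=-4:11 → word 57fch → 57 fc

CC 80 57 FC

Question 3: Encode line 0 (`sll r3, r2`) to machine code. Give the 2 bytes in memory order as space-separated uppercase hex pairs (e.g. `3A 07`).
E7 00

line 0 (sll): pack op=0x1c:5|rd=3:2|rs=2:2|pad=0:7 = 0xe700; big→ e7 00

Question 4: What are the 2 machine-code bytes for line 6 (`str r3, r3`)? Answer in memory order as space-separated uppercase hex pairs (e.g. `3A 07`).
CF 80

L6: str op=0x19:5|rd=3:2|rs=3:2|pad=0:7 ⇒ 0xcf80 ⇒ big cf 80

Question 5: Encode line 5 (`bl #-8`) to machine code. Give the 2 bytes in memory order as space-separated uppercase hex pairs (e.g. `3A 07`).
57 F8

L5: bl op=0xa:5|imm=-8:11 ⇒ 0x57f8 ⇒ big 57 f8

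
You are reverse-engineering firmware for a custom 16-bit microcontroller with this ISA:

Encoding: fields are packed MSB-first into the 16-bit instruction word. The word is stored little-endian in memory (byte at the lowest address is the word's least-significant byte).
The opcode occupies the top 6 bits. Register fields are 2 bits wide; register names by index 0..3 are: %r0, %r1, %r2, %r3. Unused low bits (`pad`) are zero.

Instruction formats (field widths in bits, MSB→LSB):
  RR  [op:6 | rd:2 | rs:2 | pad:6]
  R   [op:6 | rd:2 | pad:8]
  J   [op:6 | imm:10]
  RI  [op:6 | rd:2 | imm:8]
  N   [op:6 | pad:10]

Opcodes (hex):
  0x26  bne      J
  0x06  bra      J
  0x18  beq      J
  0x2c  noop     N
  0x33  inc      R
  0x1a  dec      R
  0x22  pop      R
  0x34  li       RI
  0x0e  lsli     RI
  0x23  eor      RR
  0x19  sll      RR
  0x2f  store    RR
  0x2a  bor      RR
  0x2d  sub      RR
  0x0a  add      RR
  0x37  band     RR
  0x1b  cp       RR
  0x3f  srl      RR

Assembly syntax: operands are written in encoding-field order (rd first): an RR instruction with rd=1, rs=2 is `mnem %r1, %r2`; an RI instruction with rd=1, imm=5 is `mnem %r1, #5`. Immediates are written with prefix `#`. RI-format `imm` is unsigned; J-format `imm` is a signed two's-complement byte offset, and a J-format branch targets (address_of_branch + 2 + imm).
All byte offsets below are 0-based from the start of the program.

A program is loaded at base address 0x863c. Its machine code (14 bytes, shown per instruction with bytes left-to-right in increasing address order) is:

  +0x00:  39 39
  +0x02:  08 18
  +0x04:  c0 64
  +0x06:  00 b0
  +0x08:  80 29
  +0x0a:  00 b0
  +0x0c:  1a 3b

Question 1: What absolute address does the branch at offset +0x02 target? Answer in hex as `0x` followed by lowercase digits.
0x8648

+0x02: 08 18 ⇒ word 0x1808 (little)
  top 6b → 0x6 → bra [J]
  imm@[9:0]=0x8 ⇒ #8
  target = base 0x863c + off 0x02 + 2 + imm 8 = 0x8648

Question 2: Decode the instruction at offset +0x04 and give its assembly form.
off 0x04: read c0 64 as little → 0x64c0
  top 6b → 0x19 → sll [RR]
  [9:8] rd=0 = %r0
  [7:6] rs=3 = %r3

sll %r0, %r3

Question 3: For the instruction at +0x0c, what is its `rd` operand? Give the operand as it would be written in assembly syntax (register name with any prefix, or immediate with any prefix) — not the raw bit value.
+0x0c: 1a 3b ⇒ word 0x3b1a (little)
  op=0x3b1a>>10=0xe ⇒ lsli (RI)
  rd: (w>>8)&0x3=0x3 → %r3
  imm: (w>>0)&0xff=0x1a → #26

%r3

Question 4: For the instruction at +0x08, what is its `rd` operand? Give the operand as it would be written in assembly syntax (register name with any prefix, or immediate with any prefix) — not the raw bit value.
%r1

@+08  little-endian(80 29) = 0x2980
  opcode bits[15:10]=0xa: add/RR
  rd@[9:8]=0x1 ⇒ %r1
  rs@[7:6]=0x2 ⇒ %r2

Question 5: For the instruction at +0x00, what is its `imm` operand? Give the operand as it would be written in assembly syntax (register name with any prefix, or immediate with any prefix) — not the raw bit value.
@+00  little-endian(39 39) = 0x3939
  top 6b → 0xe → lsli [RI]
  rd@[9:8]=0x1 ⇒ %r1
  imm@[7:0]=0x39 ⇒ #57

#57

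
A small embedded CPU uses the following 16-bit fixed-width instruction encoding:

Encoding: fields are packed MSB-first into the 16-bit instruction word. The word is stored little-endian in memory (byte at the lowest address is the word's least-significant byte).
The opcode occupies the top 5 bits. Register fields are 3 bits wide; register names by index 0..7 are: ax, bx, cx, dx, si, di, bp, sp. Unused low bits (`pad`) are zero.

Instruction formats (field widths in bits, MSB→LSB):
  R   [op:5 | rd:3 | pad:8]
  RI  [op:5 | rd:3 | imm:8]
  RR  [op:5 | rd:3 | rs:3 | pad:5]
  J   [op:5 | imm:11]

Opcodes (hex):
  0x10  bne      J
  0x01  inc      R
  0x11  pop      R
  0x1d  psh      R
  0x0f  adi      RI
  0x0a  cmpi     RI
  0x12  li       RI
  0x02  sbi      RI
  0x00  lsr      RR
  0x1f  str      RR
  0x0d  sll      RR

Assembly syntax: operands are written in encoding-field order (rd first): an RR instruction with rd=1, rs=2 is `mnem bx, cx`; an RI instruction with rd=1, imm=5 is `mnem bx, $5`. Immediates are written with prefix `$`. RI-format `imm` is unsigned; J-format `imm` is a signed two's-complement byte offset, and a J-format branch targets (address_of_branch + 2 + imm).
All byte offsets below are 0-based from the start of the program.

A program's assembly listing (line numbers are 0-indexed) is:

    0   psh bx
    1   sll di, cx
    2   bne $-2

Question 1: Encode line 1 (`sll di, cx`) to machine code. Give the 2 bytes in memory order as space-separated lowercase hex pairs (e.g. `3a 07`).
line 1 (sll): pack op=0xd:5|rd=5:3|rs=2:3|pad=0:5 = 0x6d40; little→ 40 6d

40 6d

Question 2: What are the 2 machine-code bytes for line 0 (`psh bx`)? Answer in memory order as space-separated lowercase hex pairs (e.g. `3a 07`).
L0: psh op=0x1d:5|rd=1:3|pad=0:8 ⇒ 0xe900 ⇒ little 00 e9

00 e9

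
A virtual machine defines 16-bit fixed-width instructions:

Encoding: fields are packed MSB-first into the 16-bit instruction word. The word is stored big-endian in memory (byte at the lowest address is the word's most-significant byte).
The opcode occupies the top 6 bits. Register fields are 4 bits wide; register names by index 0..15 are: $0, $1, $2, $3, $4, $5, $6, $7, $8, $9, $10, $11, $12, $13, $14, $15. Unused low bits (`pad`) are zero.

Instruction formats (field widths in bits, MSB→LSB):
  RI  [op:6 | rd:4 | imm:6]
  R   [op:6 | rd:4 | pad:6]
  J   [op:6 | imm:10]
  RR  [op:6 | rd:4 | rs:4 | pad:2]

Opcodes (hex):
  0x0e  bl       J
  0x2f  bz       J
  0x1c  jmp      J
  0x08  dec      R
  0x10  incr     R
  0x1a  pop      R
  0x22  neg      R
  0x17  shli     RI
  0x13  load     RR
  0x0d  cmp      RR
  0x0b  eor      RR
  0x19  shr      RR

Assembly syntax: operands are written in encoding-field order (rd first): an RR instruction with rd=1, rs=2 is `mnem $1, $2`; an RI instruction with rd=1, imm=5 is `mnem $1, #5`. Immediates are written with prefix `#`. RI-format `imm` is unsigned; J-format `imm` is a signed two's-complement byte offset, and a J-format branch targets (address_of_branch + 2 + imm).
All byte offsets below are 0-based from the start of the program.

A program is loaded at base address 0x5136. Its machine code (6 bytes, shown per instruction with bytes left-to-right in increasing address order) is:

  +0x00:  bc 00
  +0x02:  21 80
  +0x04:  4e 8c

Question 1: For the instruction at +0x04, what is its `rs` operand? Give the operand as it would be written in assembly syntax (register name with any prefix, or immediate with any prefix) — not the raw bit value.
$3

off 0x04: read 4e 8c as big → 0x4e8c
  opcode bits[15:10]=0x13: load/RR
  [9:6] rd=10 = $10
  [5:2] rs=3 = $3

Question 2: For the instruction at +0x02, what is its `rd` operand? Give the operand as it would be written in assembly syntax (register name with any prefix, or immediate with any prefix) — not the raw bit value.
$6

+0x02: 21 80 ⇒ word 0x2180 (big)
  op=0x2180>>10=0x8 ⇒ dec (R)
  rd: (w>>6)&0xf=0x6 → $6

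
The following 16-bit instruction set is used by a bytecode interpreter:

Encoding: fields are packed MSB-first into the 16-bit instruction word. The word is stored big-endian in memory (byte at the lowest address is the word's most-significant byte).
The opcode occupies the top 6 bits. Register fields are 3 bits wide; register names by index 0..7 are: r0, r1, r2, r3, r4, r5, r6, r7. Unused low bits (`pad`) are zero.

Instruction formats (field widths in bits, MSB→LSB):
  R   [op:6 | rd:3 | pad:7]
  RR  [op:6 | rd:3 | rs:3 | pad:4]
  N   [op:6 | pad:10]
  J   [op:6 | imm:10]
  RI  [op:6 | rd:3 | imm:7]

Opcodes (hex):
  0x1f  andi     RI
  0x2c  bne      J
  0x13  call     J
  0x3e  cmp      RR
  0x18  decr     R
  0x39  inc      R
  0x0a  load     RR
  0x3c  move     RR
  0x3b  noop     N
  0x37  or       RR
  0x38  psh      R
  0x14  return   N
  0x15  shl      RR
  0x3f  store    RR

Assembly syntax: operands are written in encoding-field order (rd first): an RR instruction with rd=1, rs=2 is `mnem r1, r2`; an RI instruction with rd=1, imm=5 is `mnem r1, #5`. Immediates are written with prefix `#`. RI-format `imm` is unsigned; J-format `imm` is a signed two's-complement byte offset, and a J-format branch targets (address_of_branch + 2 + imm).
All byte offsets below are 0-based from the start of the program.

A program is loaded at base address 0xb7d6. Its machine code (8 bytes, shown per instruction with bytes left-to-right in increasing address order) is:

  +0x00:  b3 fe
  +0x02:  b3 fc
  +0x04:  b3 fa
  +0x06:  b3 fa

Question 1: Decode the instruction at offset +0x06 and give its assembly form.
[06] b3 fa → 0xb3fa
  op=0xb3fa>>10=0x2c ⇒ bne (J)
  imm: (w>>0)&0x3ff=0x3fa (s10→-6) → #-6

bne #-6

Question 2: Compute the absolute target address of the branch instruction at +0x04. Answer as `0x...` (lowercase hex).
0xb7d6

off 0x04: read b3 fa as big → 0xb3fa
  op=0xb3fa>>10=0x2c ⇒ bne (J)
  [9:0] imm=1018 (s10→-6) = #-6
  target = base 0xb7d6 + off 0x04 + 2 + imm -6 = 0xb7d6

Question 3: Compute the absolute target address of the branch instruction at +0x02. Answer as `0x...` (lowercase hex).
0xb7d6

[02] b3 fc → 0xb3fc
  opcode bits[15:10]=0x2c: bne/J
  [9:0] imm=1020 (s10→-4) = #-4
  target = base 0xb7d6 + off 0x02 + 2 + imm -4 = 0xb7d6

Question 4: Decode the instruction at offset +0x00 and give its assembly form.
bne #-2

@+00  big-endian(b3 fe) = 0xb3fe
  opcode bits[15:10]=0x2c: bne/J
  imm: (w>>0)&0x3ff=0x3fe (s10→-2) → #-2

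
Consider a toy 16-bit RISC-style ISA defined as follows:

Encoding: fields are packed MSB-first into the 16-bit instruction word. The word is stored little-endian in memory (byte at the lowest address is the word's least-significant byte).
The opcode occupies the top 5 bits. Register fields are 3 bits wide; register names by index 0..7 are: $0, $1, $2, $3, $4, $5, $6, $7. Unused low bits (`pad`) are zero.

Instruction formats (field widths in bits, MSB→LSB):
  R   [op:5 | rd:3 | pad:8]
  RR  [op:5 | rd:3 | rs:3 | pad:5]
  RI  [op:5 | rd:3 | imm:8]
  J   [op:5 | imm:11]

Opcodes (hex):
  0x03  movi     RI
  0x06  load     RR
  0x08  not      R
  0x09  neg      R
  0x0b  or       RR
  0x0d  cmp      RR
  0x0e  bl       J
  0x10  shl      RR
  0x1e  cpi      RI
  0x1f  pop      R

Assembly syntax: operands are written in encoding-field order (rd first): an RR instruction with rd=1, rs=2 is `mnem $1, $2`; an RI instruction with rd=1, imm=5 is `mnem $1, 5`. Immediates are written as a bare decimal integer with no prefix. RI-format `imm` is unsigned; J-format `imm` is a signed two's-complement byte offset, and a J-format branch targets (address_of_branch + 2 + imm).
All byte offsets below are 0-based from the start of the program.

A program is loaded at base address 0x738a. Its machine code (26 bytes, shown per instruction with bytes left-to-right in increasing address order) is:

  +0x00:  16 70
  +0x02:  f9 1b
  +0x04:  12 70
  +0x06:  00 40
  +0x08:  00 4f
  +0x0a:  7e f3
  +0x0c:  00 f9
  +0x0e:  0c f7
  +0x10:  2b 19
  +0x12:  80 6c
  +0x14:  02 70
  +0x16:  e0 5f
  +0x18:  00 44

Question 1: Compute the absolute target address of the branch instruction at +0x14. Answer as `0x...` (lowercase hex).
off 0x14: read 02 70 as little → 0x7002
  op=0x7002>>11=0xe ⇒ bl (J)
  [10:0] imm=2 = 2
  target = base 0x738a + off 0x14 + 2 + imm 2 = 0x73a2

0x73a2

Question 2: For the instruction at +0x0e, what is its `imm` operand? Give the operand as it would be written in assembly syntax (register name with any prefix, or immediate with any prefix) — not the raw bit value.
12

[0e] 0c f7 → 0xf70c
  top 5b → 0x1e → cpi [RI]
  [10:8] rd=7 = $7
  [7:0] imm=12 = 12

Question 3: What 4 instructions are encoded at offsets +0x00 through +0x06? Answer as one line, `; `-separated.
+0x00: 16 70 ⇒ word 0x7016 (little)
  opcode bits[15:11]=0xe: bl/J
  imm: (w>>0)&0x7ff=0x16 → 22
+0x02: f9 1b ⇒ word 0x1bf9 (little)
  opcode bits[15:11]=0x3: movi/RI
  rd: (w>>8)&0x7=0x3 → $3
  imm: (w>>0)&0xff=0xf9 → 249
+0x04: 12 70 ⇒ word 0x7012 (little)
  opcode bits[15:11]=0xe: bl/J
  imm: (w>>0)&0x7ff=0x12 → 18
+0x06: 00 40 ⇒ word 0x4000 (little)
  opcode bits[15:11]=0x8: not/R
  rd: (w>>8)&0x7=0x0 → $0

bl 22; movi $3, 249; bl 18; not $0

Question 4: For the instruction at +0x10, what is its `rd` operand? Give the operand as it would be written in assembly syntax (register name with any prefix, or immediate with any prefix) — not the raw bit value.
+0x10: 2b 19 ⇒ word 0x192b (little)
  top 5b → 0x3 → movi [RI]
  rd@[10:8]=0x1 ⇒ $1
  imm@[7:0]=0x2b ⇒ 43

$1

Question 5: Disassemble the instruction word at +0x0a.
cpi $3, 126

off 0x0a: read 7e f3 as little → 0xf37e
  top 5b → 0x1e → cpi [RI]
  rd: (w>>8)&0x7=0x3 → $3
  imm: (w>>0)&0xff=0x7e → 126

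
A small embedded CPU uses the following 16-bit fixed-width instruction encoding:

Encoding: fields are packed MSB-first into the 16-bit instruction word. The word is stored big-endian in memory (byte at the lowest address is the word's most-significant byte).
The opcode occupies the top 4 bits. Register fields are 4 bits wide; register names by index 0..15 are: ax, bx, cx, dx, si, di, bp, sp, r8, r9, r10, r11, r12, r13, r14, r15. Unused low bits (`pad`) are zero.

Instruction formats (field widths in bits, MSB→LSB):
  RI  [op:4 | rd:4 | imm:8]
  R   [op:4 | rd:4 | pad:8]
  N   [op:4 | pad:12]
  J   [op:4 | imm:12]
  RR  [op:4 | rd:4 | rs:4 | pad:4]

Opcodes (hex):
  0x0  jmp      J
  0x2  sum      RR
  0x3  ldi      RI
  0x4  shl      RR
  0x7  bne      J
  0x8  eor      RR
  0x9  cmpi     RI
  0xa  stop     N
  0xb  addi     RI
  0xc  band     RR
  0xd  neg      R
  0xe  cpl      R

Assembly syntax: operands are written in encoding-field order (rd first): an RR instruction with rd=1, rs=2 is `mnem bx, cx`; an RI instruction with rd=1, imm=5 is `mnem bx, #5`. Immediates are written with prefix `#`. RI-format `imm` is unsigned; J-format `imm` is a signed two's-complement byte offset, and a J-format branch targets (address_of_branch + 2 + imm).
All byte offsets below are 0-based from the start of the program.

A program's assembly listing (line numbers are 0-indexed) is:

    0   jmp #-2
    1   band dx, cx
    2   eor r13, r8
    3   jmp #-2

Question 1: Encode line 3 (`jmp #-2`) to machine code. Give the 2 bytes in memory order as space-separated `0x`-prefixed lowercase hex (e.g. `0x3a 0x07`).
0x0f 0xfe

3. jmp fields op=0x0:4|imm=-2:12 → word 0ffeh → 0f fe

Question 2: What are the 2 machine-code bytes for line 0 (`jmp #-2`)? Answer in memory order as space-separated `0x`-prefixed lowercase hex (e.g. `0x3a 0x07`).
line 0 (jmp): pack op=0x0:4|imm=-2:12 = 0x0ffe; big→ 0f fe

0x0f 0xfe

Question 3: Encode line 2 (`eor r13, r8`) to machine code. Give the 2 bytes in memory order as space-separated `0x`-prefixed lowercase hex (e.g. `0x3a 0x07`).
0x8d 0x80

line 2 (eor): pack op=0x8:4|rd=13:4|rs=8:4|pad=0:4 = 0x8d80; big→ 8d 80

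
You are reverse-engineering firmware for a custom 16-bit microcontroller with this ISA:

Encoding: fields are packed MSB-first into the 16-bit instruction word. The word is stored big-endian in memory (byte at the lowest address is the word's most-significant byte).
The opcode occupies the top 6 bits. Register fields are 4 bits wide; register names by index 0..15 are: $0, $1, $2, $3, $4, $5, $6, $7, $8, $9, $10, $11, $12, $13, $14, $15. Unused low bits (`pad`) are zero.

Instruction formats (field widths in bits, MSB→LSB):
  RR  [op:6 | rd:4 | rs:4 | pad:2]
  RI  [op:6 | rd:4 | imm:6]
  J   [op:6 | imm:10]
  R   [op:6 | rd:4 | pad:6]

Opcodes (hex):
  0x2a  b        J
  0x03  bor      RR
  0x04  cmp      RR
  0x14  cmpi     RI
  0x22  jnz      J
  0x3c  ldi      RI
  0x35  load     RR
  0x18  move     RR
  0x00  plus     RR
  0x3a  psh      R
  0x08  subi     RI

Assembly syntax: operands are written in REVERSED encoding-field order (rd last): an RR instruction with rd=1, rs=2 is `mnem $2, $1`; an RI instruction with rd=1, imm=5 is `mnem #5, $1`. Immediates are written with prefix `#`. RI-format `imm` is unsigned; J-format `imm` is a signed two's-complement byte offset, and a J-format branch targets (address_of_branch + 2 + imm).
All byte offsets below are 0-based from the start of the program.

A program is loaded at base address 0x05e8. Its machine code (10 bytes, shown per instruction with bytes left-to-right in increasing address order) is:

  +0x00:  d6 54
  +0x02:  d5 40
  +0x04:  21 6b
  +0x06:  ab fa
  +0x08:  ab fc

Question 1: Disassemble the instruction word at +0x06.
+0x06: ab fa ⇒ word 0xabfa (big)
  top 6b → 0x2a → b [J]
  [9:0] imm=1018 (s10→-6) = #-6

b #-6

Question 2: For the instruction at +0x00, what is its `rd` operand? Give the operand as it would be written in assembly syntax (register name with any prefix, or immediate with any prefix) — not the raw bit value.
off 0x00: read d6 54 as big → 0xd654
  op=0xd654>>10=0x35 ⇒ load (RR)
  rd@[9:6]=0x9 ⇒ $9
  rs@[5:2]=0x5 ⇒ $5

$9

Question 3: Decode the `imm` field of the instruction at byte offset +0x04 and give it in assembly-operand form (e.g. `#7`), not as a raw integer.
#43

[04] 21 6b → 0x216b
  op=0x216b>>10=0x8 ⇒ subi (RI)
  rd@[9:6]=0x5 ⇒ $5
  imm@[5:0]=0x2b ⇒ #43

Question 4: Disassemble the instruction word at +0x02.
+0x02: d5 40 ⇒ word 0xd540 (big)
  op=0xd540>>10=0x35 ⇒ load (RR)
  rd: (w>>6)&0xf=0x5 → $5
  rs: (w>>2)&0xf=0x0 → $0

load $0, $5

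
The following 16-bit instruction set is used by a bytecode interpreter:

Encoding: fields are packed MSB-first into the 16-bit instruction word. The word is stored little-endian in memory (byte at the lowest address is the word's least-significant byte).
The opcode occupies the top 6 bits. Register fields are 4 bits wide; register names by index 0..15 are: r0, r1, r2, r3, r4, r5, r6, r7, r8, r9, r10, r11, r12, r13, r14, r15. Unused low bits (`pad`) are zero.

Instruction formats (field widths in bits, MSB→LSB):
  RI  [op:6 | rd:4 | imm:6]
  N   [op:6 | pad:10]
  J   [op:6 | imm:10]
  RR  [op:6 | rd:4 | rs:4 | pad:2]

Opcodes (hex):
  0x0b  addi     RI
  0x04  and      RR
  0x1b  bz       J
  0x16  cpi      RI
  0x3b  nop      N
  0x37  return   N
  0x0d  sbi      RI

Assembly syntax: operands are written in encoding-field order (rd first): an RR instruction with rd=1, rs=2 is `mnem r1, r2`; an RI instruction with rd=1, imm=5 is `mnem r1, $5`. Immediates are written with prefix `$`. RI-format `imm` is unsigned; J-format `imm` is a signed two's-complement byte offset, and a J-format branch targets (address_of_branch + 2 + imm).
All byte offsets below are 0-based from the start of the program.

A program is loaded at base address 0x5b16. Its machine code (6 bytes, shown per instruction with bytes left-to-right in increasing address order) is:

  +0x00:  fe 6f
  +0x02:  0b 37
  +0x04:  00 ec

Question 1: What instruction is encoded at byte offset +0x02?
off 0x02: read 0b 37 as little → 0x370b
  opcode bits[15:10]=0xd: sbi/RI
  rd: (w>>6)&0xf=0xc → r12
  imm: (w>>0)&0x3f=0xb → $11

sbi r12, $11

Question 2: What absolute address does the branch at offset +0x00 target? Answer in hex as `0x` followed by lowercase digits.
0x5b16

[00] fe 6f → 0x6ffe
  top 6b → 0x1b → bz [J]
  imm: (w>>0)&0x3ff=0x3fe (s10→-2) → $-2
  target = base 0x5b16 + off 0x00 + 2 + imm -2 = 0x5b16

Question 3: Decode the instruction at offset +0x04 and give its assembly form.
[04] 00 ec → 0xec00
  top 6b → 0x3b → nop [N]

nop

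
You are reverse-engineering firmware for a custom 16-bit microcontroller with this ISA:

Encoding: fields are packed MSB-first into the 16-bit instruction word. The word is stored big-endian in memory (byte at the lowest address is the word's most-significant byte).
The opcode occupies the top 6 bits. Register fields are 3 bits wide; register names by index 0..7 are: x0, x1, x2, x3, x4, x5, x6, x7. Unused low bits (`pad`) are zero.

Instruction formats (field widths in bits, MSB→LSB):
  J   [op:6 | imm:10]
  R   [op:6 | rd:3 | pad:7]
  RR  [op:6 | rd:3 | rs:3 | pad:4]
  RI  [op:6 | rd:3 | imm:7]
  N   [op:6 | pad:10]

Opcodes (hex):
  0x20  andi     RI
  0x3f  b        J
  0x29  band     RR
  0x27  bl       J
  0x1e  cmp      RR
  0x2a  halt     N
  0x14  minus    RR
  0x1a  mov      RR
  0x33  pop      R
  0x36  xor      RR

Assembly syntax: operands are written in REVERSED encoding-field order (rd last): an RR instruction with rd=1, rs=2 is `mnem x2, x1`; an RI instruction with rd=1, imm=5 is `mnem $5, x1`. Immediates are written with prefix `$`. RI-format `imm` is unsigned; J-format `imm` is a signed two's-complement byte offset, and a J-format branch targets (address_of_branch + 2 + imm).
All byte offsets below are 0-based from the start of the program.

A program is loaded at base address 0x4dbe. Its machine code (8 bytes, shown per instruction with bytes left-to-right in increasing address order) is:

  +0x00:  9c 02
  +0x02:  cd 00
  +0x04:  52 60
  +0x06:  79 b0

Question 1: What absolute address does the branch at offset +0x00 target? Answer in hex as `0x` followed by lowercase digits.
0x4dc2

+0x00: 9c 02 ⇒ word 0x9c02 (big)
  opcode bits[15:10]=0x27: bl/J
  imm@[9:0]=0x2 ⇒ $2
  target = base 0x4dbe + off 0x00 + 2 + imm 2 = 0x4dc2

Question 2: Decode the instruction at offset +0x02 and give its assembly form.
[02] cd 00 → 0xcd00
  op=0xcd00>>10=0x33 ⇒ pop (R)
  [9:7] rd=2 = x2

pop x2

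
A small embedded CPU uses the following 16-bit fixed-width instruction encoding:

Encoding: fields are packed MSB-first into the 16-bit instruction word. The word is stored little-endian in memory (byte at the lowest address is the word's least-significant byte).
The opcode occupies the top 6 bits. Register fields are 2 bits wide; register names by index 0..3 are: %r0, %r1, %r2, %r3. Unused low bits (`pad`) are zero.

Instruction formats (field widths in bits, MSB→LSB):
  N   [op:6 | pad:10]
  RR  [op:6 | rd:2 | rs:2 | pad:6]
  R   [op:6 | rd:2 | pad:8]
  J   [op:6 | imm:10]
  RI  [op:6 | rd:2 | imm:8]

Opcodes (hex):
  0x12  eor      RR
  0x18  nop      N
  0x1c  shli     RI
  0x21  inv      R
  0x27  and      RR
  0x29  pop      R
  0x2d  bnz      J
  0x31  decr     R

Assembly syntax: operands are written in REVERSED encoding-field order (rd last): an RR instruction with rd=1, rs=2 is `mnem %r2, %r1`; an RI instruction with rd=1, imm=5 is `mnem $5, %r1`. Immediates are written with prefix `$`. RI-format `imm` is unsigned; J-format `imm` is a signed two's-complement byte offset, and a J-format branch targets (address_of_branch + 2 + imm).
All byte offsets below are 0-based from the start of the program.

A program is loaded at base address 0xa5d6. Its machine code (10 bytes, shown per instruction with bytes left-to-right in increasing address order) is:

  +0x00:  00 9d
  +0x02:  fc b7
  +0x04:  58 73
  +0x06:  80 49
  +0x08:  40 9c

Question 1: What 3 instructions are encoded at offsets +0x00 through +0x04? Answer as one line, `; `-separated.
[00] 00 9d → 0x9d00
  op=0x9d00>>10=0x27 ⇒ and (RR)
  rd@[9:8]=0x1 ⇒ %r1
  rs@[7:6]=0x0 ⇒ %r0
[02] fc b7 → 0xb7fc
  op=0xb7fc>>10=0x2d ⇒ bnz (J)
  imm@[9:0]=0x3fc (s10→-4) ⇒ $-4
[04] 58 73 → 0x7358
  op=0x7358>>10=0x1c ⇒ shli (RI)
  rd@[9:8]=0x3 ⇒ %r3
  imm@[7:0]=0x58 ⇒ $88

and %r0, %r1; bnz $-4; shli $88, %r3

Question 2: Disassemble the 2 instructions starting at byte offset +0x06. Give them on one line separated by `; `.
eor %r2, %r1; and %r1, %r0

off 0x06: read 80 49 as little → 0x4980
  op=0x4980>>10=0x12 ⇒ eor (RR)
  rd: (w>>8)&0x3=0x1 → %r1
  rs: (w>>6)&0x3=0x2 → %r2
off 0x08: read 40 9c as little → 0x9c40
  op=0x9c40>>10=0x27 ⇒ and (RR)
  rd: (w>>8)&0x3=0x0 → %r0
  rs: (w>>6)&0x3=0x1 → %r1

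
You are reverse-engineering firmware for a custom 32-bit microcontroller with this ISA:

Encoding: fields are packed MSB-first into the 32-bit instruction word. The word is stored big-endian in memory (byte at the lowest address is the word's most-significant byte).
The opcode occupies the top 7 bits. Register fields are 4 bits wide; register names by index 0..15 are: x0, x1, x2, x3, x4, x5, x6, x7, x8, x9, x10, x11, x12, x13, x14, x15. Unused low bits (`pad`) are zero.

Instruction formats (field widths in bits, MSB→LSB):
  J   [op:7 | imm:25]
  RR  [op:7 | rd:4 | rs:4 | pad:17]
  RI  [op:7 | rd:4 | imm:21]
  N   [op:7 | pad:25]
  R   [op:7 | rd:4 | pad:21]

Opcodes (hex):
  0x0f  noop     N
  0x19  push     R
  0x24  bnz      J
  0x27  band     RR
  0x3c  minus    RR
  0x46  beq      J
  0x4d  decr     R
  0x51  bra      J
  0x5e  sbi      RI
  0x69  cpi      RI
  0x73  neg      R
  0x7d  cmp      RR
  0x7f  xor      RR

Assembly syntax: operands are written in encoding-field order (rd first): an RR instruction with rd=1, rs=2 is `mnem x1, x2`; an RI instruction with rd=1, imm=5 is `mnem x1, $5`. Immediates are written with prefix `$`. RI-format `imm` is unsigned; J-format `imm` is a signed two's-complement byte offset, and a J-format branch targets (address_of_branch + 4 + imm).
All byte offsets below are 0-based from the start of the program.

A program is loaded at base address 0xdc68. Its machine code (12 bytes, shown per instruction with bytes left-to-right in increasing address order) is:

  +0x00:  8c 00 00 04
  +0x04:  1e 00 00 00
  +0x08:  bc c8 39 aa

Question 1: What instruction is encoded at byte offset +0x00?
off 0x00: read 8c 00 00 04 as big → 0x8c000004
  op=0x8c000004>>25=0x46 ⇒ beq (J)
  [24:0] imm=4 = $4

beq $4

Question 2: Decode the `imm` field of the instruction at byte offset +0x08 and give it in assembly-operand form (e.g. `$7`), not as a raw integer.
[08] bc c8 39 aa → 0xbcc839aa
  top 7b → 0x5e → sbi [RI]
  rd: (w>>21)&0xf=0x6 → x6
  imm: (w>>0)&0x1fffff=0x839aa → $539050

$539050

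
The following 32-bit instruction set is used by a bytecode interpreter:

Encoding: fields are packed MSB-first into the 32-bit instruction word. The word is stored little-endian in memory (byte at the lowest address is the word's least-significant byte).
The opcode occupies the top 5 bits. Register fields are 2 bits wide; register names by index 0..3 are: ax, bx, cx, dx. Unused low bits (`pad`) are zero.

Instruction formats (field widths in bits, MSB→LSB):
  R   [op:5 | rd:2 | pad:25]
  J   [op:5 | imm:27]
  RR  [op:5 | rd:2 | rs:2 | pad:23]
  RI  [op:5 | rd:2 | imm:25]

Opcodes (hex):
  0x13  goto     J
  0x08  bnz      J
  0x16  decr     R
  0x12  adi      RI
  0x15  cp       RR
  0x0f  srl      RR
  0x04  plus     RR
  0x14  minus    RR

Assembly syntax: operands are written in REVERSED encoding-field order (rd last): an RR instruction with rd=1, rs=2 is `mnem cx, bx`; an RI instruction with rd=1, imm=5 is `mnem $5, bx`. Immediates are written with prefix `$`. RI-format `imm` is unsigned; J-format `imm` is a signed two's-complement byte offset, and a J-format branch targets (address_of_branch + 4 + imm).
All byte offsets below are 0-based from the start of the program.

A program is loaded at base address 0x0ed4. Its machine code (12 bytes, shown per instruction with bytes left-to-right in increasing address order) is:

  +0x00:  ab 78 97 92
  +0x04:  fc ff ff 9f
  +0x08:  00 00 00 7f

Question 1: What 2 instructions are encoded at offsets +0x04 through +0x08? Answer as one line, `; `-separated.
goto $-4; srl cx, dx

off 0x04: read fc ff ff 9f as little → 0x9ffffffc
  opcode bits[31:27]=0x13: goto/J
  [26:0] imm=134217724 (s27→-4) = $-4
off 0x08: read 00 00 00 7f as little → 0x7f000000
  opcode bits[31:27]=0xf: srl/RR
  [26:25] rd=3 = dx
  [24:23] rs=2 = cx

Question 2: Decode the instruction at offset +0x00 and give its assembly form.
adi $9926827, bx

@+00  little-endian(ab 78 97 92) = 0x929778ab
  top 5b → 0x12 → adi [RI]
  rd@[26:25]=0x1 ⇒ bx
  imm@[24:0]=0x9778ab ⇒ $9926827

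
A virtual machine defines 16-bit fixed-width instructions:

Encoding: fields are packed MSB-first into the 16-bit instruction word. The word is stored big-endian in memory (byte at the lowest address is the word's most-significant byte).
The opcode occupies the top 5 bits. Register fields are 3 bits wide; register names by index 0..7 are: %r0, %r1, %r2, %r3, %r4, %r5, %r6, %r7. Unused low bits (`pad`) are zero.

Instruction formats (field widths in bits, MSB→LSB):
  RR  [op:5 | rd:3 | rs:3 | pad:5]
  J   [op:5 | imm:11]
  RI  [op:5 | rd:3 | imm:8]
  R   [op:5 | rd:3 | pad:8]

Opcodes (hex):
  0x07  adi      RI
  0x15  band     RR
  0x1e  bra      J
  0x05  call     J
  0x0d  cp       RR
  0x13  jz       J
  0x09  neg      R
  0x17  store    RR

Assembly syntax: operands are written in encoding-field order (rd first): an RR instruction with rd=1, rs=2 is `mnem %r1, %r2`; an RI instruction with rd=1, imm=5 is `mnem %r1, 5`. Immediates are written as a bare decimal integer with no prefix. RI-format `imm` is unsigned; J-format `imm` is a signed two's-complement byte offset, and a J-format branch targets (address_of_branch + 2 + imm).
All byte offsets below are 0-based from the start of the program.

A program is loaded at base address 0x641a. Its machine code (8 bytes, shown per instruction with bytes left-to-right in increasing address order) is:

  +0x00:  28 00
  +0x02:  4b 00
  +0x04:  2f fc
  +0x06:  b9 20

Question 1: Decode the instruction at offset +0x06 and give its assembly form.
store %r1, %r1

+0x06: b9 20 ⇒ word 0xb920 (big)
  op=0xb920>>11=0x17 ⇒ store (RR)
  rd@[10:8]=0x1 ⇒ %r1
  rs@[7:5]=0x1 ⇒ %r1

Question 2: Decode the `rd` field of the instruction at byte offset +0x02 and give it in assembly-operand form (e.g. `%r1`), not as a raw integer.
@+02  big-endian(4b 00) = 0x4b00
  opcode bits[15:11]=0x9: neg/R
  rd@[10:8]=0x3 ⇒ %r3

%r3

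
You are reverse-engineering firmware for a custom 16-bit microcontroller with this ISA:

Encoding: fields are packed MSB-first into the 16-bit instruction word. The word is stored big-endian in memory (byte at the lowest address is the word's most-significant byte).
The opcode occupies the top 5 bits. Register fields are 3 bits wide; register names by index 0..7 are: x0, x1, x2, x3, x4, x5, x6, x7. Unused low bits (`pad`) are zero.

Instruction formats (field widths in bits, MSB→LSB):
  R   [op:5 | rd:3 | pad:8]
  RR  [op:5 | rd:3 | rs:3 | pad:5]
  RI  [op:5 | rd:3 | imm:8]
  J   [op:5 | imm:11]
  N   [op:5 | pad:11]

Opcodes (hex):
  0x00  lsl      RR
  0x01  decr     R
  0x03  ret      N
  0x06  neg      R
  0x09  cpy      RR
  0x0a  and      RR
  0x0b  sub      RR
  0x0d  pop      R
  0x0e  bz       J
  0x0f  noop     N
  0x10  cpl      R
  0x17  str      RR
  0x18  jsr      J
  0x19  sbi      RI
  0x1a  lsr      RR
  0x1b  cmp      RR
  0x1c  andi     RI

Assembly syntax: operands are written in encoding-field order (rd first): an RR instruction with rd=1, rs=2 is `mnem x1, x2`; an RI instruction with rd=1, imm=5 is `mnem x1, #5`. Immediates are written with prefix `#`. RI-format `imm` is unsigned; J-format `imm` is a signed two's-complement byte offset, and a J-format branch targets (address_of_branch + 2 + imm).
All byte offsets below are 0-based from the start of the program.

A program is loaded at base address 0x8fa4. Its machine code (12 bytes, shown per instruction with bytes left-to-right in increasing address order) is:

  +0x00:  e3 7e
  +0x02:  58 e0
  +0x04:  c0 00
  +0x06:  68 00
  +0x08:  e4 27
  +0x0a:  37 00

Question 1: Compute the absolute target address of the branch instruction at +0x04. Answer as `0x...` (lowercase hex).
0x8faa

@+04  big-endian(c0 00) = 0xc000
  top 5b → 0x18 → jsr [J]
  [10:0] imm=0 = #0
  target = base 0x8fa4 + off 0x04 + 2 + imm 0 = 0x8faa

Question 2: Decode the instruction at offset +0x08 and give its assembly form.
@+08  big-endian(e4 27) = 0xe427
  opcode bits[15:11]=0x1c: andi/RI
  [10:8] rd=4 = x4
  [7:0] imm=39 = #39

andi x4, #39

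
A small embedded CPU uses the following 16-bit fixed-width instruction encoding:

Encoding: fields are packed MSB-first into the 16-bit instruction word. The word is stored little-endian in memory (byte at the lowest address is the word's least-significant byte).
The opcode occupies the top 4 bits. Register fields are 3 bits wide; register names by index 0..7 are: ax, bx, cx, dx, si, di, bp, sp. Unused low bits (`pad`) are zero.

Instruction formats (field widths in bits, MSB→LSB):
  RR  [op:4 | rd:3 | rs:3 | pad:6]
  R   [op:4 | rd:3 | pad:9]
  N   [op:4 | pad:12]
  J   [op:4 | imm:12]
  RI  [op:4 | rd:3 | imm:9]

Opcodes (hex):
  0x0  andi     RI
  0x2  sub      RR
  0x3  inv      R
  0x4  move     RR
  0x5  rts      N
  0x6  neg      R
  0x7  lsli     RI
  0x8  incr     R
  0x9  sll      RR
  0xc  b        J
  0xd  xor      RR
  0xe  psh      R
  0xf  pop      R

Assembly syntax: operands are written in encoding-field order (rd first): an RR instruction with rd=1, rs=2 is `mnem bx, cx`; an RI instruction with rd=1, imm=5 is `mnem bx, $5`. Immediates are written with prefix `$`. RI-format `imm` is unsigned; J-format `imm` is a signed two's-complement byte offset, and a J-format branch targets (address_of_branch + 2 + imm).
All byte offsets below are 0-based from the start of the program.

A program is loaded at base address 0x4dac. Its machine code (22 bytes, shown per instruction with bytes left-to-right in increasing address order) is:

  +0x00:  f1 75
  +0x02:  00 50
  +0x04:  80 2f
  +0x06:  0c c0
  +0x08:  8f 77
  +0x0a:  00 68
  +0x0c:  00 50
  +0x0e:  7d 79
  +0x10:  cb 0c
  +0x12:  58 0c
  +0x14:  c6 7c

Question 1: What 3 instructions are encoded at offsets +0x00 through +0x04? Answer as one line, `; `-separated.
@+00  little-endian(f1 75) = 0x75f1
  op=0x75f1>>12=0x7 ⇒ lsli (RI)
  [11:9] rd=2 = cx
  [8:0] imm=497 = $497
@+02  little-endian(00 50) = 0x5000
  op=0x5000>>12=0x5 ⇒ rts (N)
@+04  little-endian(80 2f) = 0x2f80
  op=0x2f80>>12=0x2 ⇒ sub (RR)
  [11:9] rd=7 = sp
  [8:6] rs=6 = bp

lsli cx, $497; rts; sub sp, bp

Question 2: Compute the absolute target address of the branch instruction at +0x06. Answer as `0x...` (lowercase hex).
0x4dc0

off 0x06: read 0c c0 as little → 0xc00c
  op=0xc00c>>12=0xc ⇒ b (J)
  imm: (w>>0)&0xfff=0xc → $12
  target = base 0x4dac + off 0x06 + 2 + imm 12 = 0x4dc0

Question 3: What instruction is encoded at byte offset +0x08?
lsli dx, $399

+0x08: 8f 77 ⇒ word 0x778f (little)
  top 4b → 0x7 → lsli [RI]
  rd@[11:9]=0x3 ⇒ dx
  imm@[8:0]=0x18f ⇒ $399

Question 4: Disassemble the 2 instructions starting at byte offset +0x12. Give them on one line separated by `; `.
andi bp, $88; lsli bp, $198

@+12  little-endian(58 0c) = 0x0c58
  op=0x0c58>>12=0x0 ⇒ andi (RI)
  [11:9] rd=6 = bp
  [8:0] imm=88 = $88
@+14  little-endian(c6 7c) = 0x7cc6
  op=0x7cc6>>12=0x7 ⇒ lsli (RI)
  [11:9] rd=6 = bp
  [8:0] imm=198 = $198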